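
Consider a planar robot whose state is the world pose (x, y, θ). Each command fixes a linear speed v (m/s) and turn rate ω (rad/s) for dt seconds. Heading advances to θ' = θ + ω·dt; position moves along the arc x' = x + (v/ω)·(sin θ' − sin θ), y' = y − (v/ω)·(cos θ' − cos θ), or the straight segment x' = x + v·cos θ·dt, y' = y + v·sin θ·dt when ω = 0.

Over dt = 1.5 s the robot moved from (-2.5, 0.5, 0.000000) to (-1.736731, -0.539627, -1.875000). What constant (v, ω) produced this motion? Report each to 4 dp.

v = 1.0000, ω = -1.2500

Δθ = -1.875000 − 0.000000 = -1.875000
ω = Δθ/dt = -1.875000/1.5 = -1.2500
R = −Δy/(cos θ' − cos θ) = -0.8000
v = R·ω = -0.8000·-1.2500 = 1.0000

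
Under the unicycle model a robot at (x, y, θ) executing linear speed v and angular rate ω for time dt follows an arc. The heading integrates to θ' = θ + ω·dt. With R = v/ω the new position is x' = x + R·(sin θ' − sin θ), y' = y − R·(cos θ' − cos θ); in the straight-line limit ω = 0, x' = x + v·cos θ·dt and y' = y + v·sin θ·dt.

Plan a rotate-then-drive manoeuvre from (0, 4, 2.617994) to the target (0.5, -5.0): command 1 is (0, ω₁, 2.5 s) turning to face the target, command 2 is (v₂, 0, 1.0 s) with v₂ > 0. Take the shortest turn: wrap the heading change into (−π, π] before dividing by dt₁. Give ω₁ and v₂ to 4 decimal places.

heading to target = atan2(-5−4, 0.5−0) = -1.5153
Δθ = wrap(-1.5153 − 2.6180) = 2.1499; ω₁ = Δθ/dt₁ = 0.8600
distance = √((0.5−0)² + (-5−4)²) = 9.0139; v₂ = distance/dt₂ = 9.0139

ω₁ = 0.8600, v₂ = 9.0139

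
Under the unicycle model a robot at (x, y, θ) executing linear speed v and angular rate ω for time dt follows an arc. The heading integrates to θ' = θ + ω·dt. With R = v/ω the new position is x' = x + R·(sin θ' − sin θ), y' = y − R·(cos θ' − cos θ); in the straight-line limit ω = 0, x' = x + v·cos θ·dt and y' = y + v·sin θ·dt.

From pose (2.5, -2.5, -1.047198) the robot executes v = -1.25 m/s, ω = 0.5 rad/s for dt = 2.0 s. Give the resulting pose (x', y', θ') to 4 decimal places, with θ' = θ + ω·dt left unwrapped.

θ' = -1.0472 + 0.5·2.0 = -0.0472
R = v/ω = -1.25/0.5 = -2.5000
x' = 2.5 + -2.5000·(sin -0.0472 − sin -1.0472) = 0.4529
y' = -2.5 − -2.5000·(cos -0.0472 − cos -1.0472) = -1.2528

(0.4529, -1.2528, -0.0472)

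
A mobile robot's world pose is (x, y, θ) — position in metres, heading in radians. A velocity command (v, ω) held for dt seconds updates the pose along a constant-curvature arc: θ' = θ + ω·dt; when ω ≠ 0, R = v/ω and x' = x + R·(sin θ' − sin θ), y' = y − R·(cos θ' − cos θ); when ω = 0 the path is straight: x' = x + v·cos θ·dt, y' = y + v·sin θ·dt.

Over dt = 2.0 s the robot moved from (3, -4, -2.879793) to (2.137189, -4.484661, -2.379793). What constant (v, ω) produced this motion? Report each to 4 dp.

v = 0.5000, ω = 0.2500

Δθ = -2.379793 − -2.879793 = 0.500000
ω = Δθ/dt = 0.500000/2.0 = 0.2500
R = Δx/(sin θ' − sin θ) = 2.0000
v = R·ω = 2.0000·0.2500 = 0.5000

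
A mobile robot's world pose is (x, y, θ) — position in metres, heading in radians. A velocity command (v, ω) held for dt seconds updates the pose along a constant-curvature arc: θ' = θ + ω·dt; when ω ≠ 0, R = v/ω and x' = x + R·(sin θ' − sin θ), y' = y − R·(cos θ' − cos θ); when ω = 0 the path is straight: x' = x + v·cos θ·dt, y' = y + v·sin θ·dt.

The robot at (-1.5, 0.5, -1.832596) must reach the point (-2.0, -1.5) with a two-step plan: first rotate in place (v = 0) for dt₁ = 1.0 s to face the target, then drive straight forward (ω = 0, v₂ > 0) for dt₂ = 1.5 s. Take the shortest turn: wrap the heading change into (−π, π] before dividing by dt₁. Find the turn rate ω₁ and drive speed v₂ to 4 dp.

ω₁ = 0.0168, v₂ = 1.3744

heading to target = atan2(-1.5−0.5, -2−-1.5) = -1.8158
Δθ = wrap(-1.8158 − -1.8326) = 0.0168; ω₁ = Δθ/dt₁ = 0.0168
distance = √((-2−-1.5)² + (-1.5−0.5)²) = 2.0616; v₂ = distance/dt₂ = 1.3744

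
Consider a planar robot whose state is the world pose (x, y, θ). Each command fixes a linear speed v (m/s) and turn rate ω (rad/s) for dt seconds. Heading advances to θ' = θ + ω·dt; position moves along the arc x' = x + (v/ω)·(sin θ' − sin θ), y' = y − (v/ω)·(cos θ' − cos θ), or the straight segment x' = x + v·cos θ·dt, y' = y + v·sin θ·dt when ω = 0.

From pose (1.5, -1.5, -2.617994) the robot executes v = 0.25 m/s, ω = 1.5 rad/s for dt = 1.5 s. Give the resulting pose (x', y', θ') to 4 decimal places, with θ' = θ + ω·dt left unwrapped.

(1.5234, -1.7998, -0.3680)

θ' = -2.6180 + 1.5·1.5 = -0.3680
R = v/ω = 0.25/1.5 = 0.1667
x' = 1.5 + 0.1667·(sin -0.3680 − sin -2.6180) = 1.5234
y' = -1.5 − 0.1667·(cos -0.3680 − cos -2.6180) = -1.7998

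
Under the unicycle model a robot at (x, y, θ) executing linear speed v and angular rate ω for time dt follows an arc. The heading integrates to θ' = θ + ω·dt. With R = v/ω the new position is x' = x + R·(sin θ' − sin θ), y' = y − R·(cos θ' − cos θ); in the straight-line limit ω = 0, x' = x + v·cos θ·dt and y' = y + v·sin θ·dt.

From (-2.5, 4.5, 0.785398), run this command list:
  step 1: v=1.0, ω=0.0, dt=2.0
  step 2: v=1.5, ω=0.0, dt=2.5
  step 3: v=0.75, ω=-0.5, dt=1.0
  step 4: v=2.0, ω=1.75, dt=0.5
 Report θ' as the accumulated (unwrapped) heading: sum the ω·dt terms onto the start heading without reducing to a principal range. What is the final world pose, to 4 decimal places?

(2.9304, 9.5852, 1.1604)

step 1: θ'=0.7854 (straight) → pose (-1.0858, 5.9142, 0.7854)
step 2: θ'=0.7854 (straight) → pose (1.5659, 8.5659, 0.7854)
step 3: θ'=0.2854 (R=-1.5000) → pose (2.2042, 8.9445, 0.2854)
step 4: θ'=1.1604 (R=1.1429) → pose (2.9304, 9.5852, 1.1604)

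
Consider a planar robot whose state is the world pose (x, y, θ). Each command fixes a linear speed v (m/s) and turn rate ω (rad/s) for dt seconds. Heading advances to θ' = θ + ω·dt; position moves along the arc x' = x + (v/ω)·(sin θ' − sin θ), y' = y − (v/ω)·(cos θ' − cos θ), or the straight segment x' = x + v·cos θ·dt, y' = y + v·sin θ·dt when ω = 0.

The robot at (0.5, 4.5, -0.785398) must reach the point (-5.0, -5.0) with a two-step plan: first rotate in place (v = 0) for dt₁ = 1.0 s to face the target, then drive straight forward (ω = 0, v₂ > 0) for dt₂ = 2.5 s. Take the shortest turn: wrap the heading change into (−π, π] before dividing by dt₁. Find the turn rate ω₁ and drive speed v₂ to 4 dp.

ω₁ = -1.3102, v₂ = 4.3909

heading to target = atan2(-5−4.5, -5−0.5) = -2.0956
Δθ = wrap(-2.0956 − -0.7854) = -1.3102; ω₁ = Δθ/dt₁ = -1.3102
distance = √((-5−0.5)² + (-5−4.5)²) = 10.9772; v₂ = distance/dt₂ = 4.3909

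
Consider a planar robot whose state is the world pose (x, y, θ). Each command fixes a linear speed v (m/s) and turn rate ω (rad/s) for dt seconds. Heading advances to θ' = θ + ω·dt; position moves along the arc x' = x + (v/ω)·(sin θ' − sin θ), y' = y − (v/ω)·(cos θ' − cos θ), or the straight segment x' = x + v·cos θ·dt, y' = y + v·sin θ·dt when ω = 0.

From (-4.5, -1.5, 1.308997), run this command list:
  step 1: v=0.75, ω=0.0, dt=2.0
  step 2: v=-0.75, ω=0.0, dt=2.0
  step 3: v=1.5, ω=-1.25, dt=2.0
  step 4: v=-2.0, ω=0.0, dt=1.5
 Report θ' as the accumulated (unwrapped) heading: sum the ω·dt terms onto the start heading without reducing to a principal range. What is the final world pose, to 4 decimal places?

step 1: θ'=1.3090 (straight) → pose (-4.1118, -0.0511, 1.3090)
step 2: θ'=1.3090 (straight) → pose (-4.5000, -1.5000, 1.3090)
step 3: θ'=-1.1910 (R=-1.2000) → pose (-2.2264, -1.3657, -1.1910)
step 4: θ'=-1.1910 (straight) → pose (-3.3386, 1.4205, -1.1910)

(-3.3386, 1.4205, -1.1910)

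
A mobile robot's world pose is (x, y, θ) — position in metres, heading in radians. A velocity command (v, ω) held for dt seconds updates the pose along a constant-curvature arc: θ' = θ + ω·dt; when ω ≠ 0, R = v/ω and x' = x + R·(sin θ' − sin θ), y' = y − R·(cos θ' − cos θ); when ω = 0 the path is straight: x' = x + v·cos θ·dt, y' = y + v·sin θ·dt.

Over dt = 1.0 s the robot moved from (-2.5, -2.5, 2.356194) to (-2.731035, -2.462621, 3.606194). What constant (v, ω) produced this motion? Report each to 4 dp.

v = 0.2500, ω = 1.2500

Δθ = 3.606194 − 2.356194 = 1.250000
ω = Δθ/dt = 1.250000/1.0 = 1.2500
R = Δx/(sin θ' − sin θ) = 0.2000
v = R·ω = 0.2000·1.2500 = 0.2500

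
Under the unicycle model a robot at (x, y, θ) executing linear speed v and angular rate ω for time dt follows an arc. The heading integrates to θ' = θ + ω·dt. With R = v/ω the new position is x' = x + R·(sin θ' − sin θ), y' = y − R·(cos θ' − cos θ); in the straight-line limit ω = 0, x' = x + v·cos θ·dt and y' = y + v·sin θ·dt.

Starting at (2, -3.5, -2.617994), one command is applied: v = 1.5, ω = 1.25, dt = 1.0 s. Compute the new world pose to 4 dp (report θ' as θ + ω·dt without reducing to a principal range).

(1.4246, -4.7809, -1.3680)

θ' = -2.6180 + 1.25·1.0 = -1.3680
R = v/ω = 1.5/1.25 = 1.2000
x' = 2 + 1.2000·(sin -1.3680 − sin -2.6180) = 1.4246
y' = -3.5 − 1.2000·(cos -1.3680 − cos -2.6180) = -4.7809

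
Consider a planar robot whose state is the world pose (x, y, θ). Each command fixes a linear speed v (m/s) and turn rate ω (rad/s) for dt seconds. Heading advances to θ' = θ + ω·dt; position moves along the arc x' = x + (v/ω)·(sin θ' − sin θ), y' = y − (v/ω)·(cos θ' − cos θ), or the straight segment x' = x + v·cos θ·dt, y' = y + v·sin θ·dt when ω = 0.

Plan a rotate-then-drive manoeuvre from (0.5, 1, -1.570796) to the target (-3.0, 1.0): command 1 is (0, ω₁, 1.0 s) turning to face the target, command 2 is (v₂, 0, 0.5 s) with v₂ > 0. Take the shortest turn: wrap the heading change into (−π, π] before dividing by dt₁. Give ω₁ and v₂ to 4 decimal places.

ω₁ = -1.5708, v₂ = 7.0000

heading to target = atan2(1−1, -3−0.5) = 3.1416
Δθ = wrap(3.1416 − -1.5708) = -1.5708; ω₁ = Δθ/dt₁ = -1.5708
distance = √((-3−0.5)² + (1−1)²) = 3.5000; v₂ = distance/dt₂ = 7.0000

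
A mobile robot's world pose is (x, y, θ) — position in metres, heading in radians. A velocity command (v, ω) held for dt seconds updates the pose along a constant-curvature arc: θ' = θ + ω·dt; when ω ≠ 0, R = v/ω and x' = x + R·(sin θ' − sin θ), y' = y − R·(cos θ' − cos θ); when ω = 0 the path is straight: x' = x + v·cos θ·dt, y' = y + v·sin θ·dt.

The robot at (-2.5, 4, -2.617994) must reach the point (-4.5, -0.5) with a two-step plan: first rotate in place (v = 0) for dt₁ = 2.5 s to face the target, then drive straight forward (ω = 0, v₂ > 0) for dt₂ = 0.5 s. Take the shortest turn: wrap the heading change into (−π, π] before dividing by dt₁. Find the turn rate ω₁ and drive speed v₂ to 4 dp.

ω₁ = 0.2516, v₂ = 9.8489

heading to target = atan2(-0.5−4, -4.5−-2.5) = -1.9890
Δθ = wrap(-1.9890 − -2.6180) = 0.6290; ω₁ = Δθ/dt₁ = 0.2516
distance = √((-4.5−-2.5)² + (-0.5−4)²) = 4.9244; v₂ = distance/dt₂ = 9.8489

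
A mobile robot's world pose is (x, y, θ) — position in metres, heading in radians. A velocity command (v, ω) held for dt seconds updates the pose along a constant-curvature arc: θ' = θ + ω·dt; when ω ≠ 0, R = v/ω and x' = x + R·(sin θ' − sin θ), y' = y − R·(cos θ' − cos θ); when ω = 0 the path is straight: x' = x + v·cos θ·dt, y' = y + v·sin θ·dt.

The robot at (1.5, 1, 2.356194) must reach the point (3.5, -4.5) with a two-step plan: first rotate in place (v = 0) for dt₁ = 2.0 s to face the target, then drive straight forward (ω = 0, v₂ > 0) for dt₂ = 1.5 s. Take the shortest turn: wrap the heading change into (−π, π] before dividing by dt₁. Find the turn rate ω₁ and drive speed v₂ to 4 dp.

heading to target = atan2(-4.5−1, 3.5−1.5) = -1.2220
Δθ = wrap(-1.2220 − 2.3562) = 2.7050; ω₁ = Δθ/dt₁ = 1.3525
distance = √((3.5−1.5)² + (-4.5−1)²) = 5.8523; v₂ = distance/dt₂ = 3.9016

ω₁ = 1.3525, v₂ = 3.9016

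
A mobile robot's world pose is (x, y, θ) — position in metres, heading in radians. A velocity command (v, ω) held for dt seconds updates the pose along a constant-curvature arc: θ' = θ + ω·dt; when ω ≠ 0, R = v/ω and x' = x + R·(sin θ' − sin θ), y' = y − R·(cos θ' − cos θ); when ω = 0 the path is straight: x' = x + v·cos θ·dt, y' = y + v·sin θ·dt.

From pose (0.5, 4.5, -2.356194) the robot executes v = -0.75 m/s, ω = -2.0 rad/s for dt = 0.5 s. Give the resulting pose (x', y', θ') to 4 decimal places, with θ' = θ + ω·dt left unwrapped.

θ' = -2.3562 + -2.0·0.5 = -3.3562
R = v/ω = -0.75/-2.0 = 0.3750
x' = 0.5 + 0.3750·(sin -3.3562 − sin -2.3562) = 0.8450
y' = 4.5 − 0.3750·(cos -3.3562 − cos -2.3562) = 4.6012

(0.8450, 4.6012, -3.3562)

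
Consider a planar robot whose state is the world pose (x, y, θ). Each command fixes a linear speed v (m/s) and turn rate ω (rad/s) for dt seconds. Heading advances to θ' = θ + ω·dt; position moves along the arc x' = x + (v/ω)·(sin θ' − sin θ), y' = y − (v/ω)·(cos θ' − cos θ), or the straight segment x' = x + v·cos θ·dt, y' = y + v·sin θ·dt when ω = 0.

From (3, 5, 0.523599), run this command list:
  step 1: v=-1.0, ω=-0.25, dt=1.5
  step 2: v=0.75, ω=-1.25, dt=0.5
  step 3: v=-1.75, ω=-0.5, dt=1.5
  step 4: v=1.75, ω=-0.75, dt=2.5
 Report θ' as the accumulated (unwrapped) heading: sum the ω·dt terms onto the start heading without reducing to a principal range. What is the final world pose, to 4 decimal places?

(-1.8358, 3.2573, -3.1014)

step 1: θ'=0.1486 (R=4.0000) → pose (1.5922, 4.5082, 0.1486)
step 2: θ'=-0.4764 (R=-0.6000) → pose (1.9562, 4.4480, -0.4764)
step 3: θ'=-1.2264 (R=3.5000) → pose (0.2668, 6.3766, -1.2264)
step 4: θ'=-3.1014 (R=-2.3333) → pose (-1.8358, 3.2573, -3.1014)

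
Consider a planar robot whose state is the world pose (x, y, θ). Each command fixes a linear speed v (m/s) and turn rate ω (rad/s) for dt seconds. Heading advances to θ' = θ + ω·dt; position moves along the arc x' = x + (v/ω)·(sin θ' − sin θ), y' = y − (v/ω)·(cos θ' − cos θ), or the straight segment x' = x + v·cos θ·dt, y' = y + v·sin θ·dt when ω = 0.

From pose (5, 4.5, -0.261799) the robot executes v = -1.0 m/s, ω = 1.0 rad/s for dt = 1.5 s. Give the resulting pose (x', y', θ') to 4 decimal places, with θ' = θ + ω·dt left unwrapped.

(3.7960, 3.8606, 1.2382)

θ' = -0.2618 + 1.0·1.5 = 1.2382
R = v/ω = -1.0/1.0 = -1.0000
x' = 5 + -1.0000·(sin 1.2382 − sin -0.2618) = 3.7960
y' = 4.5 − -1.0000·(cos 1.2382 − cos -0.2618) = 3.8606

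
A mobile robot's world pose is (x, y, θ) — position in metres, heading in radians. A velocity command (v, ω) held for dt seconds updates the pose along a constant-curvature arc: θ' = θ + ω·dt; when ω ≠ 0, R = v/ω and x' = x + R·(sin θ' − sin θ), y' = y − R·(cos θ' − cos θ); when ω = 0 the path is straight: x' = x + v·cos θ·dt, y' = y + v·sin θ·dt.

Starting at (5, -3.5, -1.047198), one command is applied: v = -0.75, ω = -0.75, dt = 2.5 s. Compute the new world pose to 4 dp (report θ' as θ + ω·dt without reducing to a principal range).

θ' = -1.0472 + -0.75·2.5 = -2.9222
R = v/ω = -0.75/-0.75 = 1.0000
x' = 5 + 1.0000·(sin -2.9222 − sin -1.0472) = 5.6484
y' = -3.5 − 1.0000·(cos -2.9222 − cos -1.0472) = -2.0240

(5.6484, -2.0240, -2.9222)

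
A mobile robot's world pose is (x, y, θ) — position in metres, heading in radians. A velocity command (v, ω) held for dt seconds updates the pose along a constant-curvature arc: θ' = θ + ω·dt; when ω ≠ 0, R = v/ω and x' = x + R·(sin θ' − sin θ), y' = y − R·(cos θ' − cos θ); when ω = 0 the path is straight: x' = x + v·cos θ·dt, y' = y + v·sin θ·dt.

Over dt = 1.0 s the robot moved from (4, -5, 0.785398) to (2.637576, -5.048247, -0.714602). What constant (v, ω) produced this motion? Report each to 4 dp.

Δθ = -0.714602 − 0.785398 = -1.500000
ω = Δθ/dt = -1.500000/1.0 = -1.5000
R = Δx/(sin θ' − sin θ) = 1.0000
v = R·ω = 1.0000·-1.5000 = -1.5000

v = -1.5000, ω = -1.5000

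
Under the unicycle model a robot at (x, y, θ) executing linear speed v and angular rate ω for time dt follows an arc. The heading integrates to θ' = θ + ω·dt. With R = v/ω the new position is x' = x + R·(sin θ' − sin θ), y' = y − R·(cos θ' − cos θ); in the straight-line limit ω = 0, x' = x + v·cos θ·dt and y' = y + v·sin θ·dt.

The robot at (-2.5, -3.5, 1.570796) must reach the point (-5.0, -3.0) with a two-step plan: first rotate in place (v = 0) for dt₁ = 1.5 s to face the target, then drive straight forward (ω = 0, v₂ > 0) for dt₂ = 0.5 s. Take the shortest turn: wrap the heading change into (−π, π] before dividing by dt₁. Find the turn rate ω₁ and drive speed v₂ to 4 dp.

heading to target = atan2(-3−-3.5, -5−-2.5) = 2.9442
Δθ = wrap(2.9442 − 1.5708) = 1.3734; ω₁ = Δθ/dt₁ = 0.9156
distance = √((-5−-2.5)² + (-3−-3.5)²) = 2.5495; v₂ = distance/dt₂ = 5.0990

ω₁ = 0.9156, v₂ = 5.0990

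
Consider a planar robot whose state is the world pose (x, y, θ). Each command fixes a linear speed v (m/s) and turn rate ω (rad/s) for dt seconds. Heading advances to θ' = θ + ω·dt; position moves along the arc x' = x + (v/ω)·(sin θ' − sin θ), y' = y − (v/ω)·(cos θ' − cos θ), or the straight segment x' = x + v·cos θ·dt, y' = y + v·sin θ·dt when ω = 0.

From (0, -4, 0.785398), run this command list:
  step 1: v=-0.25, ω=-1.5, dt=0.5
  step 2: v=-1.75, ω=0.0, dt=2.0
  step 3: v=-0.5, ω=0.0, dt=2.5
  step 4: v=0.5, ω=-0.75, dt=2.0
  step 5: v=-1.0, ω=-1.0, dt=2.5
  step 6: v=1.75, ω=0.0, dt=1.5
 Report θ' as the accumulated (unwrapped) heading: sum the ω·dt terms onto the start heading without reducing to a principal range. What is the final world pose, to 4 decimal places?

(-4.2300, -2.1018, -3.9646)

step 1: θ'=0.0354 (R=0.1667) → pose (-0.1120, -4.0487, 0.0354)
step 2: θ'=0.0354 (straight) → pose (-3.6098, -4.1726, 0.0354)
step 3: θ'=0.0354 (straight) → pose (-4.8590, -4.2168, 0.0354)
step 4: θ'=-1.4646 (R=-0.6667) → pose (-4.1725, -4.8124, -1.4646)
step 5: θ'=-3.9646 (R=1.0000) → pose (-2.4449, -4.0264, -3.9646)
step 6: θ'=-3.9646 (straight) → pose (-4.2300, -2.1018, -3.9646)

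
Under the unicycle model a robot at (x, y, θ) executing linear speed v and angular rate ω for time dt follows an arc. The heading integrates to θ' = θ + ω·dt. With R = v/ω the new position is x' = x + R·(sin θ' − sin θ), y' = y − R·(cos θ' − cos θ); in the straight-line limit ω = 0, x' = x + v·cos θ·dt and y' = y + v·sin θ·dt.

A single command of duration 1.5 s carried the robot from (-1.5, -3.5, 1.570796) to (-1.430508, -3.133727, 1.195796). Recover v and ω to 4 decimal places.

v = 0.2500, ω = -0.2500

Δθ = 1.195796 − 1.570796 = -0.375000
ω = Δθ/dt = -0.375000/1.5 = -0.2500
R = −Δy/(cos θ' − cos θ) = -1.0000
v = R·ω = -1.0000·-0.2500 = 0.2500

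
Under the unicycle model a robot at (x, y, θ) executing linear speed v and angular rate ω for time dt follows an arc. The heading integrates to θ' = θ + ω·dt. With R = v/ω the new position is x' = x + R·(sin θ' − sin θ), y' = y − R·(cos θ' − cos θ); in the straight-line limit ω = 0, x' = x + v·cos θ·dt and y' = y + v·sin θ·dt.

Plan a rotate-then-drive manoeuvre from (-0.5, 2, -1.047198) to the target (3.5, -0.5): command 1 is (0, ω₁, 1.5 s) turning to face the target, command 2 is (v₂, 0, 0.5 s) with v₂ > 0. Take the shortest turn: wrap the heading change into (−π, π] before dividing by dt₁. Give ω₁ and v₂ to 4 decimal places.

ω₁ = 0.3257, v₂ = 9.4340

heading to target = atan2(-0.5−2, 3.5−-0.5) = -0.5586
Δθ = wrap(-0.5586 − -1.0472) = 0.4886; ω₁ = Δθ/dt₁ = 0.3257
distance = √((3.5−-0.5)² + (-0.5−2)²) = 4.7170; v₂ = distance/dt₂ = 9.4340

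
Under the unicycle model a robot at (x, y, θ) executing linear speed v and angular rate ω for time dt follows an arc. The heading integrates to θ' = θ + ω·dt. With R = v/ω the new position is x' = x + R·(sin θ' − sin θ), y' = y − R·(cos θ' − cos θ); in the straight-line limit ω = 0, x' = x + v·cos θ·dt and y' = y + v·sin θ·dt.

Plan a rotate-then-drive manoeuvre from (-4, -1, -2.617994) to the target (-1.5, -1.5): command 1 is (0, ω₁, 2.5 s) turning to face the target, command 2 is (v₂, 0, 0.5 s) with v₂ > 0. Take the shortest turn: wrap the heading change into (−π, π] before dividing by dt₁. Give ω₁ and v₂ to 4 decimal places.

ω₁ = 0.9682, v₂ = 5.0990

heading to target = atan2(-1.5−-1, -1.5−-4) = -0.1974
Δθ = wrap(-0.1974 − -2.6180) = 2.4206; ω₁ = Δθ/dt₁ = 0.9682
distance = √((-1.5−-4)² + (-1.5−-1)²) = 2.5495; v₂ = distance/dt₂ = 5.0990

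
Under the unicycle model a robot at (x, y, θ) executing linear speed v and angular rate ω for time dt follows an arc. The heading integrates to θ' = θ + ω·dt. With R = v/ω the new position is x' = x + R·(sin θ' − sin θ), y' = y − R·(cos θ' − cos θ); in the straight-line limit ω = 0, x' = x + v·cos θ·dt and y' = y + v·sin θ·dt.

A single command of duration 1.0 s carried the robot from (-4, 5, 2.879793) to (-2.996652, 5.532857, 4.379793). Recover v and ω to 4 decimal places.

Δθ = 4.379793 − 2.879793 = 1.500000
ω = Δθ/dt = 1.500000/1.0 = 1.5000
R = Δx/(sin θ' − sin θ) = -0.8333
v = R·ω = -0.8333·1.5000 = -1.2500

v = -1.2500, ω = 1.5000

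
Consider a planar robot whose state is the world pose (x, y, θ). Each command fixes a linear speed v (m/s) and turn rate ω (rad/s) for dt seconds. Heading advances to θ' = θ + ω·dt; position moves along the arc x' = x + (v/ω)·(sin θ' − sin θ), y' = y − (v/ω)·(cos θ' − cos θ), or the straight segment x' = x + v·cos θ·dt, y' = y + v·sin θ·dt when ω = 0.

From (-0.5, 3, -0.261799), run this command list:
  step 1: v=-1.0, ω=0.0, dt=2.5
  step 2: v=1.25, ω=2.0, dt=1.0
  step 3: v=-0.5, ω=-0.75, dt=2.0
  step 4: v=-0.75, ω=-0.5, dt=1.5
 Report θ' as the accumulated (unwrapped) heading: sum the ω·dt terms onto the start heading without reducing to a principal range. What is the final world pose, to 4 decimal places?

(-3.7254, 3.7458, -0.5118)

step 1: θ'=-0.2618 (straight) → pose (-2.9148, 3.6470, -0.2618)
step 2: θ'=1.7382 (R=0.6250) → pose (-2.1368, 4.3549, 1.7382)
step 3: θ'=0.2382 (R=0.6667) → pose (-2.6368, 3.5960, 0.2382)
step 4: θ'=-0.5118 (R=1.5000) → pose (-3.7254, 3.7458, -0.5118)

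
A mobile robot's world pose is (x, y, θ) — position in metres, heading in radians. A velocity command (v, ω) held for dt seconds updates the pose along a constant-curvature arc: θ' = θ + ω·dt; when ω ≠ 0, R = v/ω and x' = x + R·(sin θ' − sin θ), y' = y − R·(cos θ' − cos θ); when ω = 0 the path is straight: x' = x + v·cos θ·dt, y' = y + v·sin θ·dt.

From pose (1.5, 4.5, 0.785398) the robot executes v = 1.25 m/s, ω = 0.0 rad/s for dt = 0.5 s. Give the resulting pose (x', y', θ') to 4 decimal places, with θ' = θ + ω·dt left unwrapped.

θ' = 0.7854 + 0.0·0.5 = 0.7854
ω = 0 → straight: x' = 1.5 + 1.25·cos(0.7854)·0.5 = 1.9419
y' = 4.5 + 1.25·sin(0.7854)·0.5 = 4.9419

(1.9419, 4.9419, 0.7854)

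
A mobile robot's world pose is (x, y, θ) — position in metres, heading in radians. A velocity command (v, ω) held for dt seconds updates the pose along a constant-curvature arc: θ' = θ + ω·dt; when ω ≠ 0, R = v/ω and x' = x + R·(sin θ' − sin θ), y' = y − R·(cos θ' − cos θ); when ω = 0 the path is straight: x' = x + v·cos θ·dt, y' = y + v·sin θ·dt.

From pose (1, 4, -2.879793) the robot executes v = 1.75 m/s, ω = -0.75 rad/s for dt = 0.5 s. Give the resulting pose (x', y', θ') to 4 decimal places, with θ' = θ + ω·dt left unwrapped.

(0.1325, 3.9354, -3.2548)

θ' = -2.8798 + -0.75·0.5 = -3.2548
R = v/ω = 1.75/-0.75 = -2.3333
x' = 1 + -2.3333·(sin -3.2548 − sin -2.8798) = 0.1325
y' = 4 − -2.3333·(cos -3.2548 − cos -2.8798) = 3.9354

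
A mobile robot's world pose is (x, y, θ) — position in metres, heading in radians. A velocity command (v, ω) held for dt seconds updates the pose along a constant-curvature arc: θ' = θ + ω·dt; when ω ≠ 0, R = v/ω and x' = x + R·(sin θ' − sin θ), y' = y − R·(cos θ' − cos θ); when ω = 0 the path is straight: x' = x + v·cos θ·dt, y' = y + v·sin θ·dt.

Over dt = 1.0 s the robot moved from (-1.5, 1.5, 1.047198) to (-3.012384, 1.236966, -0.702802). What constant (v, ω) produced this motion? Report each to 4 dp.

v = -1.7500, ω = -1.7500

Δθ = -0.702802 − 1.047198 = -1.750000
ω = Δθ/dt = -1.750000/1.0 = -1.7500
R = Δx/(sin θ' − sin θ) = 1.0000
v = R·ω = 1.0000·-1.7500 = -1.7500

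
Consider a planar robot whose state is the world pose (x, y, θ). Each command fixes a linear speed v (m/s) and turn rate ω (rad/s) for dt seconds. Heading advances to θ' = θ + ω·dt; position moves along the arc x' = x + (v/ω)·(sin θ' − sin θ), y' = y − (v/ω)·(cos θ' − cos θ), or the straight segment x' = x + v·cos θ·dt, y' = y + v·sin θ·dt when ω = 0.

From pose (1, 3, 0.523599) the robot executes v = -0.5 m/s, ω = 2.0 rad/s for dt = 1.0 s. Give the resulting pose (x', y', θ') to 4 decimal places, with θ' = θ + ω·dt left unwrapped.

(0.9801, 2.5797, 2.5236)

θ' = 0.5236 + 2.0·1.0 = 2.5236
R = v/ω = -0.5/2.0 = -0.2500
x' = 1 + -0.2500·(sin 2.5236 − sin 0.5236) = 0.9801
y' = 3 − -0.2500·(cos 2.5236 − cos 0.5236) = 2.5797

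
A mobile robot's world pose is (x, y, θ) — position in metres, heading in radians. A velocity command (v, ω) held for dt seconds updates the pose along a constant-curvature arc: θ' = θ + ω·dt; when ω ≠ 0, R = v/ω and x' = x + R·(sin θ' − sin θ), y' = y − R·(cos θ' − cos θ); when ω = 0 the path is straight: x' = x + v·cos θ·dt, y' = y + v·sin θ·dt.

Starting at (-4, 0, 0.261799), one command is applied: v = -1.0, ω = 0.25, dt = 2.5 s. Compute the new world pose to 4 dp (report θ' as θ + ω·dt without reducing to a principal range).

θ' = 0.2618 + 0.25·2.5 = 0.8868
R = v/ω = -1.0/0.25 = -4.0000
x' = -4 + -4.0000·(sin 0.8868 − sin 0.2618) = -6.0649
y' = 0 − -4.0000·(cos 0.8868 − cos 0.2618) = -1.3361

(-6.0649, -1.3361, 0.8868)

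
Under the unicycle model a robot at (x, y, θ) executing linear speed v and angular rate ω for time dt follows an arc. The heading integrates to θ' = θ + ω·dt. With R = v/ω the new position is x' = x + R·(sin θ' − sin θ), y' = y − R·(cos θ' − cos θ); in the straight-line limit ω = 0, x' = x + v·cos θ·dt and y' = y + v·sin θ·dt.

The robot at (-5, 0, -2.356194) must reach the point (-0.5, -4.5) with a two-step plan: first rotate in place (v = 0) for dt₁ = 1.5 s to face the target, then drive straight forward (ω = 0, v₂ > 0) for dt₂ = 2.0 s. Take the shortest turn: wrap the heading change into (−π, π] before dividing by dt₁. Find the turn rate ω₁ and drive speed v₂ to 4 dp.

heading to target = atan2(-4.5−0, -0.5−-5) = -0.7854
Δθ = wrap(-0.7854 − -2.3562) = 1.5708; ω₁ = Δθ/dt₁ = 1.0472
distance = √((-0.5−-5)² + (-4.5−0)²) = 6.3640; v₂ = distance/dt₂ = 3.1820

ω₁ = 1.0472, v₂ = 3.1820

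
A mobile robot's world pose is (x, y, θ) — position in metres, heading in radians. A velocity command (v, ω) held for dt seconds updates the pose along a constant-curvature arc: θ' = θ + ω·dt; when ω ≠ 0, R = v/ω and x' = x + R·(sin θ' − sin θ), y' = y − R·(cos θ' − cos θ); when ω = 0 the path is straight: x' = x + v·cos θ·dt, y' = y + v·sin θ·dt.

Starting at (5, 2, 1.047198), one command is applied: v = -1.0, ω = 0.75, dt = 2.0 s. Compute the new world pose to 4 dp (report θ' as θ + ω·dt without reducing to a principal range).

θ' = 1.0472 + 0.75·2.0 = 2.5472
R = v/ω = -1.0/0.75 = -1.3333
x' = 5 + -1.3333·(sin 2.5472 − sin 1.0472) = 5.4080
y' = 2 − -1.3333·(cos 2.5472 − cos 1.0472) = 0.2287

(5.4080, 0.2287, 2.5472)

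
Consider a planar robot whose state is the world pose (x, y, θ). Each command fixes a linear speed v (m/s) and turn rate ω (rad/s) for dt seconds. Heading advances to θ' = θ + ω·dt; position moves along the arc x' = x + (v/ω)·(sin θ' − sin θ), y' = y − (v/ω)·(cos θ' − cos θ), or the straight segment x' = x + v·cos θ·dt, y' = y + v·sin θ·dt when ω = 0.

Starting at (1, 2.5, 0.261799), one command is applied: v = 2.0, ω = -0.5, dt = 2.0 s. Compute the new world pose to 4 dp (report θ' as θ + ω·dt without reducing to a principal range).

θ' = 0.2618 + -0.5·2.0 = -0.7382
R = v/ω = 2.0/-0.5 = -4.0000
x' = 1 + -4.0000·(sin -0.7382 − sin 0.2618) = 4.7271
y' = 2.5 − -4.0000·(cos -0.7382 − cos 0.2618) = 1.5950

(4.7271, 1.5950, -0.7382)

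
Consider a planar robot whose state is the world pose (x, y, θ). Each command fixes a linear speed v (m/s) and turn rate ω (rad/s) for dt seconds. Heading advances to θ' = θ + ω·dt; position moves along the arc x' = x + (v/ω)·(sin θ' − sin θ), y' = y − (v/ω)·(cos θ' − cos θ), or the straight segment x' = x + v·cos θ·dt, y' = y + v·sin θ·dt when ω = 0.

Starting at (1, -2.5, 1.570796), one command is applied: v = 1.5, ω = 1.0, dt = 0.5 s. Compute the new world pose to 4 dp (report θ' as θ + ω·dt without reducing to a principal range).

θ' = 1.5708 + 1.0·0.5 = 2.0708
R = v/ω = 1.5/1.0 = 1.5000
x' = 1 + 1.5000·(sin 2.0708 − sin 1.5708) = 0.8164
y' = -2.5 − 1.5000·(cos 2.0708 − cos 1.5708) = -1.7809

(0.8164, -1.7809, 2.0708)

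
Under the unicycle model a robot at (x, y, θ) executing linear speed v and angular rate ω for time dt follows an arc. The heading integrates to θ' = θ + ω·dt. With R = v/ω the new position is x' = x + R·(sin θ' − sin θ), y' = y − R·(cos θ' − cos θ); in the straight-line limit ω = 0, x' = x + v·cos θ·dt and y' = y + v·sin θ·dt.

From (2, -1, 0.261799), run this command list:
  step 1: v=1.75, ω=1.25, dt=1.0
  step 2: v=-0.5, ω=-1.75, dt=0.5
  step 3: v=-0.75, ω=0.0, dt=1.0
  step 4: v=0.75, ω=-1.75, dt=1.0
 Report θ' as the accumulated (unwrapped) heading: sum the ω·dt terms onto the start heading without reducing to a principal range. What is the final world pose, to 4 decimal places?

(2.9562, -0.5443, -1.1132)

step 1: θ'=1.5118 (R=1.4000) → pose (3.0352, 0.2697, 1.5118)
step 2: θ'=0.6368 (R=0.2857) → pose (2.9199, 0.0569, 0.6368)
step 3: θ'=0.6368 (straight) → pose (2.3169, -0.3891, 0.6368)
step 4: θ'=-1.1132 (R=-0.4286) → pose (2.9562, -0.5443, -1.1132)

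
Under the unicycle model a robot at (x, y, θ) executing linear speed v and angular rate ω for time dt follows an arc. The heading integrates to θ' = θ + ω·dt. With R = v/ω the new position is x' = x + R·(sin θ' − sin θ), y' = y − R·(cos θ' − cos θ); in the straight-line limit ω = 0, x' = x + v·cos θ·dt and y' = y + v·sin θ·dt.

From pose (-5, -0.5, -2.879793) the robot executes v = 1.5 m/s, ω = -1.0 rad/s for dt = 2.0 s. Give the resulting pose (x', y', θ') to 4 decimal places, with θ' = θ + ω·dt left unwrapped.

θ' = -2.8798 + -1.0·2.0 = -4.8798
R = v/ω = 1.5/-1.0 = -1.5000
x' = -5 + -1.5000·(sin -4.8798 − sin -2.8798) = -6.8673
y' = -0.5 − -1.5000·(cos -4.8798 − cos -2.8798) = 1.1988

(-6.8673, 1.1988, -4.8798)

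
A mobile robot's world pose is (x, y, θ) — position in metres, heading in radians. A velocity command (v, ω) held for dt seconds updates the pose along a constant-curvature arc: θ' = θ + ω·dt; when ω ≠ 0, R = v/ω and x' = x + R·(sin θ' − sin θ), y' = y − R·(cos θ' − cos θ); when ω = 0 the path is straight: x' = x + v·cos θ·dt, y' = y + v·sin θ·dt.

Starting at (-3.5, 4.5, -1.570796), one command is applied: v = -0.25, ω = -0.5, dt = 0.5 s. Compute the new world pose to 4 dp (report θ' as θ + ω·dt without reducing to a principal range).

θ' = -1.5708 + -0.5·0.5 = -1.8208
R = v/ω = -0.25/-0.5 = 0.5000
x' = -3.5 + 0.5000·(sin -1.8208 − sin -1.5708) = -3.4845
y' = 4.5 − 0.5000·(cos -1.8208 − cos -1.5708) = 4.6237

(-3.4845, 4.6237, -1.8208)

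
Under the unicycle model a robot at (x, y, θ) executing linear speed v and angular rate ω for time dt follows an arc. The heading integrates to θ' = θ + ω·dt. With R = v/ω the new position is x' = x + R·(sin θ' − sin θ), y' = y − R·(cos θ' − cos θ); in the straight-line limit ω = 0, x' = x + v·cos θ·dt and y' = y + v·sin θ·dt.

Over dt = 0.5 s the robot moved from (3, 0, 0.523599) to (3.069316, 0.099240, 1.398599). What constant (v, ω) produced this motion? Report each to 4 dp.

v = 0.2500, ω = 1.7500

Δθ = 1.398599 − 0.523599 = 0.875000
ω = Δθ/dt = 0.875000/0.5 = 1.7500
R = −Δy/(cos θ' − cos θ) = 0.1429
v = R·ω = 0.1429·1.7500 = 0.2500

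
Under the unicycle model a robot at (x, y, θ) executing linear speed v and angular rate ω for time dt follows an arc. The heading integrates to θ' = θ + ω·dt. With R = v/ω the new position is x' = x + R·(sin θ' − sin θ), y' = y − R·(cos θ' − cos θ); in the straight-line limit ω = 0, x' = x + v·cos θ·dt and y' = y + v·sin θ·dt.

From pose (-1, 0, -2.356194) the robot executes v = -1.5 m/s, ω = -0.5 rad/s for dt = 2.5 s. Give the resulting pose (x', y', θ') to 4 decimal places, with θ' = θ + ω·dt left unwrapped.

θ' = -2.3562 + -0.5·2.5 = -3.6062
R = v/ω = -1.5/-0.5 = 3.0000
x' = -1 + 3.0000·(sin -3.6062 − sin -2.3562) = 2.4655
y' = 0 − 3.0000·(cos -3.6062 − cos -2.3562) = 0.5607

(2.4655, 0.5607, -3.6062)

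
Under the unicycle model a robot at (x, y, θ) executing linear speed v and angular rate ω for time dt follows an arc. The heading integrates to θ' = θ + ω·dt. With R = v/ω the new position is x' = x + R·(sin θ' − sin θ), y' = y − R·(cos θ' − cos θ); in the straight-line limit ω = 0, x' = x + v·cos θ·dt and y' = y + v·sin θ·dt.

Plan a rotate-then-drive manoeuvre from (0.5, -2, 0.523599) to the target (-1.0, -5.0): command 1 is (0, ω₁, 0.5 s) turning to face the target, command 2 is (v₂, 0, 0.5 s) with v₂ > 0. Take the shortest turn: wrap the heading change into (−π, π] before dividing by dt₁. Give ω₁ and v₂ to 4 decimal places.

ω₁ = -5.1161, v₂ = 6.7082

heading to target = atan2(-5−-2, -1−0.5) = -2.0344
Δθ = wrap(-2.0344 − 0.5236) = -2.5580; ω₁ = Δθ/dt₁ = -5.1161
distance = √((-1−0.5)² + (-5−-2)²) = 3.3541; v₂ = distance/dt₂ = 6.7082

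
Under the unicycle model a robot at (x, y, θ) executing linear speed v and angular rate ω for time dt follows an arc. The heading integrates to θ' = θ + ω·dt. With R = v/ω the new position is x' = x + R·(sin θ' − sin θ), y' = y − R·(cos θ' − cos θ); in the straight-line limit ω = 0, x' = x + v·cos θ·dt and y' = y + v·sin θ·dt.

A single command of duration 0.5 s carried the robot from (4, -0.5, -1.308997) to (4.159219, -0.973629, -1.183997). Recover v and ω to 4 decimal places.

v = 1.0000, ω = 0.2500

Δθ = -1.183997 − -1.308997 = 0.125000
ω = Δθ/dt = 0.125000/0.5 = 0.2500
R = −Δy/(cos θ' − cos θ) = 4.0000
v = R·ω = 4.0000·0.2500 = 1.0000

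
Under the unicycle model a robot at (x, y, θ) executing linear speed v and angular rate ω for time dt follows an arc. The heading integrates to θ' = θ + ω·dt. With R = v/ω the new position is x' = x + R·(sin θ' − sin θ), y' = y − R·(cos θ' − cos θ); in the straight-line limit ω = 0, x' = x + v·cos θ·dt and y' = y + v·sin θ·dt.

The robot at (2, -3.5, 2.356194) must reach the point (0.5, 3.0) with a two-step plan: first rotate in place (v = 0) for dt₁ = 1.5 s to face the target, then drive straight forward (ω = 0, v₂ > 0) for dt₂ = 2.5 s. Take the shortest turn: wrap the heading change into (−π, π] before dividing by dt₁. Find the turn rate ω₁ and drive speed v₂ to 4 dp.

ω₁ = -0.3724, v₂ = 2.6683

heading to target = atan2(3−-3.5, 0.5−2) = 1.7976
Δθ = wrap(1.7976 − 2.3562) = -0.5586; ω₁ = Δθ/dt₁ = -0.3724
distance = √((0.5−2)² + (3−-3.5)²) = 6.6708; v₂ = distance/dt₂ = 2.6683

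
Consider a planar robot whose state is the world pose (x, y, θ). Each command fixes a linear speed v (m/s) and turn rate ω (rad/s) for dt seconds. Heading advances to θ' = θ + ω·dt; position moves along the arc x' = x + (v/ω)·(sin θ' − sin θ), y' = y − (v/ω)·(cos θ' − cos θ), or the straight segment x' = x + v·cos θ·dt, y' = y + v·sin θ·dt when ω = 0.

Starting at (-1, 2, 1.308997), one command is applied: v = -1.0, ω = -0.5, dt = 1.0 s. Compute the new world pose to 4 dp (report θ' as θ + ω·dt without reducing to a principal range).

(-1.4847, 1.1372, 0.8090)

θ' = 1.3090 + -0.5·1.0 = 0.8090
R = v/ω = -1.0/-0.5 = 2.0000
x' = -1 + 2.0000·(sin 0.8090 − sin 1.3090) = -1.4847
y' = 2 − 2.0000·(cos 0.8090 − cos 1.3090) = 1.1372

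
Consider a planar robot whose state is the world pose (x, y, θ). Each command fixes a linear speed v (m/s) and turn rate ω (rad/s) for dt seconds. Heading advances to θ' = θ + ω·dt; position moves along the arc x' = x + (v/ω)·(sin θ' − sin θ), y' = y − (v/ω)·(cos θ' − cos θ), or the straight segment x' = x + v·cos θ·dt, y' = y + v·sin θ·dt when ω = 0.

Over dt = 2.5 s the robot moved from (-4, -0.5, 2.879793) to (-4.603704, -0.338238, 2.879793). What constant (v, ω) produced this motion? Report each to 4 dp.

v = 0.2500, ω = 0.0000

Δθ = 2.879793 − 2.879793 = 0.000000
ω = Δθ/dt = 0.000000/2.5 = 0.0000
ω = 0 → v = (Δx·cos θ + Δy·sin θ)/dt = 0.2500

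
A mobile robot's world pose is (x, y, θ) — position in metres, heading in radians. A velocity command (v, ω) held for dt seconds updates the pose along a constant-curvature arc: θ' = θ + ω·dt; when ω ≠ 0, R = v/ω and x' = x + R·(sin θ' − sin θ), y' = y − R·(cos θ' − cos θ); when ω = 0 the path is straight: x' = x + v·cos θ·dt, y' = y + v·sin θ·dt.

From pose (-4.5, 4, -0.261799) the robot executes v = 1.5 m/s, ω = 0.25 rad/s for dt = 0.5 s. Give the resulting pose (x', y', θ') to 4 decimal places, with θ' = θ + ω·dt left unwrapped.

θ' = -0.2618 + 0.25·0.5 = -0.1368
R = v/ω = 1.5/0.25 = 6.0000
x' = -4.5 + 6.0000·(sin -0.1368 − sin -0.2618) = -3.7653
y' = 4 − 6.0000·(cos -0.1368 − cos -0.2618) = 3.8516

(-3.7653, 3.8516, -0.1368)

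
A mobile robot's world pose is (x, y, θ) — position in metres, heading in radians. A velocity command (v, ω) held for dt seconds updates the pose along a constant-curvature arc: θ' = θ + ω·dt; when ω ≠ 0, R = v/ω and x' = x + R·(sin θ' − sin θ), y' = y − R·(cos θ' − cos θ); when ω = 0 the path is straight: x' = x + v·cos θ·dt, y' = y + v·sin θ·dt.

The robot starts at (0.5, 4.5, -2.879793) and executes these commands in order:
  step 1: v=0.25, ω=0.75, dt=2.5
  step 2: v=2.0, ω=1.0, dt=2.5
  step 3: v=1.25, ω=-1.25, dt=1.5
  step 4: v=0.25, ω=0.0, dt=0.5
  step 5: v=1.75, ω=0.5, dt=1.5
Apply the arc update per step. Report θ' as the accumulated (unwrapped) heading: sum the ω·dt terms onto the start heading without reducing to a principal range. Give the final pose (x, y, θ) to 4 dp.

(8.0352, 5.7154, 0.3702)

step 1: θ'=-1.0048 (R=0.3333) → pose (0.3049, 3.9993, -1.0048)
step 2: θ'=1.4952 (R=2.0000) → pose (3.9873, 4.9208, 1.4952)
step 3: θ'=-0.3798 (R=-1.0000) → pose (5.3552, 5.7740, -0.3798)
step 4: θ'=-0.3798 (straight) → pose (5.4713, 5.7276, -0.3798)
step 5: θ'=0.3702 (R=3.5000) → pose (8.0352, 5.7154, 0.3702)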